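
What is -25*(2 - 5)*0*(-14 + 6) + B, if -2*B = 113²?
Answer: -12769/2 ≈ -6384.5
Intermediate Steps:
B = -12769/2 (B = -½*113² = -½*12769 = -12769/2 ≈ -6384.5)
-25*(2 - 5)*0*(-14 + 6) + B = -25*(2 - 5)*0*(-14 + 6) - 12769/2 = -25*(-3*0)*(-8) - 12769/2 = -0*(-8) - 12769/2 = -25*0 - 12769/2 = 0 - 12769/2 = -12769/2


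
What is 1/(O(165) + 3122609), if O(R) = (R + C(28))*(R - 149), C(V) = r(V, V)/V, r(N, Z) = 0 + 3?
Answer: 7/21876755 ≈ 3.1997e-7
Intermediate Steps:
r(N, Z) = 3
C(V) = 3/V
O(R) = (-149 + R)*(3/28 + R) (O(R) = (R + 3/28)*(R - 149) = (R + 3*(1/28))*(-149 + R) = (R + 3/28)*(-149 + R) = (3/28 + R)*(-149 + R) = (-149 + R)*(3/28 + R))
1/(O(165) + 3122609) = 1/((-447/28 + 165**2 - 4169/28*165) + 3122609) = 1/((-447/28 + 27225 - 687885/28) + 3122609) = 1/(18492/7 + 3122609) = 1/(21876755/7) = 7/21876755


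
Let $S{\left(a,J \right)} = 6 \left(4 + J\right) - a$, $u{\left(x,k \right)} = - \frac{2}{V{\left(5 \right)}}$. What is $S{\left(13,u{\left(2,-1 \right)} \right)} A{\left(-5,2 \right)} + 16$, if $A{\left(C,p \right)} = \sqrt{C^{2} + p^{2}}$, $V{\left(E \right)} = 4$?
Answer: $16 + 8 \sqrt{29} \approx 59.081$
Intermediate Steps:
$u{\left(x,k \right)} = - \frac{1}{2}$ ($u{\left(x,k \right)} = - \frac{2}{4} = \left(-2\right) \frac{1}{4} = - \frac{1}{2}$)
$S{\left(a,J \right)} = 24 - a + 6 J$ ($S{\left(a,J \right)} = \left(24 + 6 J\right) - a = 24 - a + 6 J$)
$S{\left(13,u{\left(2,-1 \right)} \right)} A{\left(-5,2 \right)} + 16 = \left(24 - 13 + 6 \left(- \frac{1}{2}\right)\right) \sqrt{\left(-5\right)^{2} + 2^{2}} + 16 = \left(24 - 13 - 3\right) \sqrt{25 + 4} + 16 = 8 \sqrt{29} + 16 = 16 + 8 \sqrt{29}$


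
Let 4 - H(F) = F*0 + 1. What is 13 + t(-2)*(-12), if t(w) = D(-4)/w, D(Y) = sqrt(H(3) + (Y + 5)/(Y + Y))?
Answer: 13 + 3*sqrt(46)/2 ≈ 23.173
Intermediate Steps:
H(F) = 3 (H(F) = 4 - (F*0 + 1) = 4 - (0 + 1) = 4 - 1*1 = 4 - 1 = 3)
D(Y) = sqrt(3 + (5 + Y)/(2*Y)) (D(Y) = sqrt(3 + (Y + 5)/(Y + Y)) = sqrt(3 + (5 + Y)/((2*Y))) = sqrt(3 + (5 + Y)*(1/(2*Y))) = sqrt(3 + (5 + Y)/(2*Y)))
t(w) = sqrt(46)/(4*w) (t(w) = (sqrt(14 + 10/(-4))/2)/w = (sqrt(14 + 10*(-1/4))/2)/w = (sqrt(14 - 5/2)/2)/w = (sqrt(23/2)/2)/w = ((sqrt(46)/2)/2)/w = (sqrt(46)/4)/w = sqrt(46)/(4*w))
13 + t(-2)*(-12) = 13 + ((1/4)*sqrt(46)/(-2))*(-12) = 13 + ((1/4)*sqrt(46)*(-1/2))*(-12) = 13 - sqrt(46)/8*(-12) = 13 + 3*sqrt(46)/2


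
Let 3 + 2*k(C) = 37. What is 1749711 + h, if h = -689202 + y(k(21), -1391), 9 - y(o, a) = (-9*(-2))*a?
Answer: 1085556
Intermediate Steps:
k(C) = 17 (k(C) = -3/2 + (½)*37 = -3/2 + 37/2 = 17)
y(o, a) = 9 - 18*a (y(o, a) = 9 - (-9*(-2))*a = 9 - 18*a)
h = -664155 (h = -689202 + (9 - 18*(-1391)) = -689202 + (9 + 25038) = -689202 + 25047 = -664155)
1749711 + h = 1749711 - 664155 = 1085556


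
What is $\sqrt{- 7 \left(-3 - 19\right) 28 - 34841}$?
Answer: $i \sqrt{30529} \approx 174.73 i$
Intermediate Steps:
$\sqrt{- 7 \left(-3 - 19\right) 28 - 34841} = \sqrt{\left(-7\right) \left(-22\right) 28 - 34841} = \sqrt{154 \cdot 28 - 34841} = \sqrt{4312 - 34841} = \sqrt{-30529} = i \sqrt{30529}$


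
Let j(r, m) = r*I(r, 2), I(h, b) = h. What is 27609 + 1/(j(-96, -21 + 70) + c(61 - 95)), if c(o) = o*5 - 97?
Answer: 247072942/8949 ≈ 27609.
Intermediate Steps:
c(o) = -97 + 5*o (c(o) = 5*o - 97 = -97 + 5*o)
j(r, m) = r² (j(r, m) = r*r = r²)
27609 + 1/(j(-96, -21 + 70) + c(61 - 95)) = 27609 + 1/((-96)² + (-97 + 5*(61 - 95))) = 27609 + 1/(9216 + (-97 + 5*(-34))) = 27609 + 1/(9216 + (-97 - 170)) = 27609 + 1/(9216 - 267) = 27609 + 1/8949 = 247072942/8949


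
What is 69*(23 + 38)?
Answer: 4209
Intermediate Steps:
69*(23 + 38) = 69*61 = 4209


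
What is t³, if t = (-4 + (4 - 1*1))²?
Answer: 1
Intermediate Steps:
t = 1 (t = (-4 + (4 - 1))² = (-4 + 3)² = (-1)² = 1)
t³ = 1³ = 1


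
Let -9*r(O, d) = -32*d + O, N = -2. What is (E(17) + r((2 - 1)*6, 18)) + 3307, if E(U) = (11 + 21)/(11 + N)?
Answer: 30365/9 ≈ 3373.9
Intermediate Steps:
E(U) = 32/9 (E(U) = (11 + 21)/(11 - 2) = 32/9)
r(O, d) = -O/9 + 32*d/9 (r(O, d) = -(-32*d + O)/9 = -(O - 32*d)/9 = -O/9 + 32*d/9)
(E(17) + r((2 - 1)*6, 18)) + 3307 = (32/9 + (-(2 - 1)*6/9 + (32/9)*18)) + 3307 = (32/9 + (-6/9 + 64)) + 3307 = (32/9 + (-1/9*6 + 64)) + 3307 = (32/9 + (-2/3 + 64)) + 3307 = (32/9 + 190/3) + 3307 = 602/9 + 3307 = 30365/9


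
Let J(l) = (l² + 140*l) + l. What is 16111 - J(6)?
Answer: 15229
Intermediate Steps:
J(l) = l² + 141*l
16111 - J(6) = 16111 - 6*(141 + 6) = 16111 - 6*147 = 16111 - 1*882 = 16111 - 882 = 15229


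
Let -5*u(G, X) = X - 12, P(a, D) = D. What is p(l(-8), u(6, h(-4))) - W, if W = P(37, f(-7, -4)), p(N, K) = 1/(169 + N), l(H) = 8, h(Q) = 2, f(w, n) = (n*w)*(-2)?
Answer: 9913/177 ≈ 56.006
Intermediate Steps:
f(w, n) = -2*n*w
u(G, X) = 12/5 - X/5 (u(G, X) = -(X - 12)/5 = -(-12 + X)/5 = 12/5 - X/5)
W = -56 (W = -2*(-4)*(-7) = -56)
p(l(-8), u(6, h(-4))) - W = 1/(169 + 8) - 1*(-56) = 1/177 + 56 = 9913/177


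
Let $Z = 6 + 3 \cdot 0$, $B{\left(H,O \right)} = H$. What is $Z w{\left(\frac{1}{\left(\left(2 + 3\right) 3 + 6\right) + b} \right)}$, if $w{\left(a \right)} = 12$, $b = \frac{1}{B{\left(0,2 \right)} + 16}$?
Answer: $72$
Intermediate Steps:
$b = \frac{1}{16}$ ($b = \frac{1}{0 + 16} = \frac{1}{16} \approx 0.0625$)
$Z = 6$ ($Z = 6 + 0 = 6$)
$Z w{\left(\frac{1}{\left(\left(2 + 3\right) 3 + 6\right) + b} \right)} = 6 \cdot 12 = 72$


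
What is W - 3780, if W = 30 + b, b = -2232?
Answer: -5982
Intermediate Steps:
W = -2202 (W = 30 - 2232 = -2202)
W - 3780 = -2202 - 3780 = -5982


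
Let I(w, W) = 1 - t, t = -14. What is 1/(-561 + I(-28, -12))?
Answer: -1/546 ≈ -0.0018315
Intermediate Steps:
I(w, W) = 15 (I(w, W) = 1 - 1*(-14) = 1 + 14 = 15)
1/(-561 + I(-28, -12)) = 1/(-561 + 15) = 1/(-546) = -1/546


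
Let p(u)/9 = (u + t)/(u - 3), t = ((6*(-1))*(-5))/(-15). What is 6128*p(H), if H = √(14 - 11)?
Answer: 27576 - 9192*√3 ≈ 11655.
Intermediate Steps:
t = -2 (t = -6*(-5)*(-1/15) = 30*(-1/15) = -2)
H = √3 ≈ 1.7320
p(u) = 9*(-2 + u)/(-3 + u) (p(u) = 9*((u - 2)/(u - 3)) = 9*((-2 + u)/(-3 + u)) = 9*(-2 + u)/(-3 + u))
6128*p(H) = 6128*(9*(-2 + √3)/(-3 + √3)) = 55152*(-2 + √3)/(-3 + √3)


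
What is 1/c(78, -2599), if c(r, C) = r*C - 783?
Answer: -1/203505 ≈ -4.9139e-6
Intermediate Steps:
c(r, C) = -783 + C*r (c(r, C) = C*r - 783 = -783 + C*r)
1/c(78, -2599) = 1/(-783 - 2599*78) = 1/(-783 - 202722) = 1/(-203505) = -1/203505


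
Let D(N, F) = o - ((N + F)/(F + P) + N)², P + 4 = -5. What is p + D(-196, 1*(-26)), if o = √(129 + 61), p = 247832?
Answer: 259531156/1225 + √190 ≈ 2.1188e+5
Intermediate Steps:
P = -9 (P = -4 - 5 = -9)
o = √190 ≈ 13.784
D(N, F) = √190 - (N + (F + N)/(-9 + F))² (D(N, F) = √190 - ((N + F)/(F - 9) + N)² = √190 - ((F + N)/(-9 + F) + N)² = √190 - (N + (F + N)/(-9 + F))²)
p + D(-196, 1*(-26)) = 247832 + (√190 - (1*(-26) - 8*(-196) + (1*(-26))*(-196))²/(-9 + 1*(-26))²) = 247832 + (√190 - (-26 + 1568 - 26*(-196))²/(-9 - 26)²) = 247832 + (√190 - 1*(-26 + 1568 + 5096)²/(-35)²) = 247832 + (√190 - 1*1/1225*6638²) = 247832 + (√190 - 1*1/1225*44063044) = 247832 + (√190 - 44063044/1225) = 247832 + (-44063044/1225 + √190) = 259531156/1225 + √190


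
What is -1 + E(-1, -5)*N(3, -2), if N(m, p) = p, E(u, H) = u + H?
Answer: 11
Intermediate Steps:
E(u, H) = H + u
-1 + E(-1, -5)*N(3, -2) = -1 + (-5 - 1)*(-2) = -1 - 6*(-2) = -1 + 12 = 11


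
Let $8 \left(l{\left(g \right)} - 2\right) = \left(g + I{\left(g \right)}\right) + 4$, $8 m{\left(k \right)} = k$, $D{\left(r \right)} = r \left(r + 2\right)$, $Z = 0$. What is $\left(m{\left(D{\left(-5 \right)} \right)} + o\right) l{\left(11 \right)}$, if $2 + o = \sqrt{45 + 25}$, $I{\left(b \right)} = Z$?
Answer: $- \frac{31}{64} + \frac{31 \sqrt{70}}{8} \approx 31.936$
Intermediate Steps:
$D{\left(r \right)} = r \left(2 + r\right)$
$I{\left(b \right)} = 0$
$m{\left(k \right)} = \frac{k}{8}$
$l{\left(g \right)} = \frac{5}{2} + \frac{g}{8}$ ($l{\left(g \right)} = 2 + \frac{\left(g + 0\right) + 4}{8} = 2 + \frac{g + 4}{8} = 2 + \frac{4 + g}{8} = 2 + \left(\frac{1}{2} + \frac{g}{8}\right) = \frac{5}{2} + \frac{g}{8}$)
$o = -2 + \sqrt{70}$ ($o = -2 + \sqrt{45 + 25} = -2 + \sqrt{70} \approx 6.3666$)
$\left(m{\left(D{\left(-5 \right)} \right)} + o\right) l{\left(11 \right)} = \left(\frac{\left(-5\right) \left(2 - 5\right)}{8} - \left(2 - \sqrt{70}\right)\right) \left(\frac{5}{2} + \frac{1}{8} \cdot 11\right) = \left(\frac{\left(-5\right) \left(-3\right)}{8} - \left(2 - \sqrt{70}\right)\right) \left(\frac{5}{2} + \frac{11}{8}\right) = \left(\frac{1}{8} \cdot 15 - \left(2 - \sqrt{70}\right)\right) \frac{31}{8} = \left(\frac{15}{8} - \left(2 - \sqrt{70}\right)\right) \frac{31}{8} = \left(- \frac{1}{8} + \sqrt{70}\right) \frac{31}{8} = - \frac{31}{64} + \frac{31 \sqrt{70}}{8}$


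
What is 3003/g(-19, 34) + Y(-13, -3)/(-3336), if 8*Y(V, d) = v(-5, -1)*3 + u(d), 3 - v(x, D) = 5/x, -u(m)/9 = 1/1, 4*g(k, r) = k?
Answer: -106858771/169024 ≈ -632.21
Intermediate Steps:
g(k, r) = k/4
u(m) = -9 (u(m) = -9/1 = -9*1 = -9)
v(x, D) = 3 - 5/x
Y(V, d) = 3/8 (Y(V, d) = ((3 - 5/(-5))*3 - 9)/8 = ((3 - 5*(-⅕))*3 - 9)/8 = ((3 + 1)*3 - 9)/8 = (4*3 - 9)/8 = (12 - 9)/8 = (⅛)*3 = 3/8)
3003/g(-19, 34) + Y(-13, -3)/(-3336) = 3003/(((¼)*(-19))) + (3/8)/(-3336) = 3003/(-19/4) + (3/8)*(-1/3336) = 3003*(-4/19) - 1/8896 = -12012/19 - 1/8896 = -106858771/169024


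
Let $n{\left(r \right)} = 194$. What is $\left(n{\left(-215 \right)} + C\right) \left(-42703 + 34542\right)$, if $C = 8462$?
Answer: $-70641616$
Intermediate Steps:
$\left(n{\left(-215 \right)} + C\right) \left(-42703 + 34542\right) = \left(194 + 8462\right) \left(-42703 + 34542\right) = 8656 \left(-8161\right) = -70641616$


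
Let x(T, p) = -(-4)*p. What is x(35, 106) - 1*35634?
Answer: -35210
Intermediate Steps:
x(T, p) = 4*p
x(35, 106) - 1*35634 = 4*106 - 1*35634 = 424 - 35634 = -35210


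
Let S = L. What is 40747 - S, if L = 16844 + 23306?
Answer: 597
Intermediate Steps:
L = 40150
S = 40150
40747 - S = 40747 - 1*40150 = 40747 - 40150 = 597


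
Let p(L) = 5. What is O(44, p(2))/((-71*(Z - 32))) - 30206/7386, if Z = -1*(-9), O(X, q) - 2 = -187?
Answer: -25346404/6030669 ≈ -4.2029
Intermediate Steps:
O(X, q) = -185 (O(X, q) = 2 - 187 = -185)
Z = 9
O(44, p(2))/((-71*(Z - 32))) - 30206/7386 = -185*(-1/(71*(9 - 32))) - 30206/7386 = -185/((-71*(-23))) - 30206*1/7386 = -185/1633 - 15103/3693 = -25346404/6030669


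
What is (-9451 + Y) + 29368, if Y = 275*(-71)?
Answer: 392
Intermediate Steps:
Y = -19525
(-9451 + Y) + 29368 = (-9451 - 19525) + 29368 = -28976 + 29368 = 392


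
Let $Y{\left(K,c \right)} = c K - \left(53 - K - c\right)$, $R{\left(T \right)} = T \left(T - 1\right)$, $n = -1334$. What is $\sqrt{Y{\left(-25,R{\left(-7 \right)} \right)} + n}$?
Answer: $2 i \sqrt{689} \approx 52.498 i$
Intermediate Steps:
$R{\left(T \right)} = T \left(-1 + T\right)$ ($R{\left(T \right)} = T \left(T - 1\right) = T \left(-1 + T\right)$)
$Y{\left(K,c \right)} = -53 + K + c + K c$ ($Y{\left(K,c \right)} = K c + \left(-53 + K + c\right) = -53 + K + c + K c$)
$\sqrt{Y{\left(-25,R{\left(-7 \right)} \right)} + n} = \sqrt{\left(-53 - 25 - 7 \left(-1 - 7\right) - 25 \left(- 7 \left(-1 - 7\right)\right)\right) - 1334} = \sqrt{\left(-53 - 25 - -56 - 25 \left(\left(-7\right) \left(-8\right)\right)\right) - 1334} = \sqrt{\left(-53 - 25 + 56 - 1400\right) - 1334} = \sqrt{-1422 - 1334} = \sqrt{-2756} = 2 i \sqrt{689}$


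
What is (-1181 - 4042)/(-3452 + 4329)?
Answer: -5223/877 ≈ -5.9555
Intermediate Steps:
(-1181 - 4042)/(-3452 + 4329) = -5223/877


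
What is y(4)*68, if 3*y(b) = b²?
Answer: 1088/3 ≈ 362.67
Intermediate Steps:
y(b) = b²/3
y(4)*68 = ((⅓)*4²)*68 = ((⅓)*16)*68 = (16/3)*68 = 1088/3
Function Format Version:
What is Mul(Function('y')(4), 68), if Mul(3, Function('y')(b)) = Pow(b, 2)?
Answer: Rational(1088, 3) ≈ 362.67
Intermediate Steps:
Function('y')(b) = Mul(Rational(1, 3), Pow(b, 2))
Mul(Function('y')(4), 68) = Mul(Mul(Rational(1, 3), Pow(4, 2)), 68) = Mul(Mul(Rational(1, 3), 16), 68) = Mul(Rational(16, 3), 68) = Rational(1088, 3)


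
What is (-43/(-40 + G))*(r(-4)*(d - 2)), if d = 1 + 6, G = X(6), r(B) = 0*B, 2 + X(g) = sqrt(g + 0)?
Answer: 0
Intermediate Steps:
X(g) = -2 + sqrt(g) (X(g) = -2 + sqrt(g + 0) = -2 + sqrt(g))
r(B) = 0
G = -2 + sqrt(6) ≈ 0.44949
d = 7
(-43/(-40 + G))*(r(-4)*(d - 2)) = (-43/(-40 + (-2 + sqrt(6))))*(0*(7 - 2)) = (-43/(-42 + sqrt(6)))*(0*5) = -43/(-42 + sqrt(6))*0 = 0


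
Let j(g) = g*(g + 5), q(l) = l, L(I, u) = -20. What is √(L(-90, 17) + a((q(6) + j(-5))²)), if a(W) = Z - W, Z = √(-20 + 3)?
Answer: √(-56 + I*√17) ≈ 0.2753 + 7.4884*I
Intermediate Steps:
j(g) = g*(5 + g)
Z = I*√17 (Z = √(-17) = I*√17 ≈ 4.1231*I)
a(W) = -W + I*√17 (a(W) = I*√17 - W = -W + I*√17)
√(L(-90, 17) + a((q(6) + j(-5))²)) = √(-20 + (-(6 - 5*(5 - 5))² + I*√17)) = √(-20 + (-(6 - 5*0)² + I*√17)) = √(-20 + (-(6 + 0)² + I*√17)) = √(-20 + (-1*6² + I*√17)) = √(-20 + (-1*36 + I*√17)) = √(-20 + (-36 + I*√17)) = √(-56 + I*√17)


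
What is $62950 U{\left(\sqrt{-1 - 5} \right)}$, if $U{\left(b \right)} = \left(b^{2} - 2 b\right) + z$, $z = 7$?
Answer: $62950 - 125900 i \sqrt{6} \approx 62950.0 - 3.0839 \cdot 10^{5} i$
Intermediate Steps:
$U{\left(b \right)} = 7 + b^{2} - 2 b$ ($U{\left(b \right)} = \left(b^{2} - 2 b\right) + 7 = 7 + b^{2} - 2 b$)
$62950 U{\left(\sqrt{-1 - 5} \right)} = 62950 \left(7 + \left(\sqrt{-1 - 5}\right)^{2} - 2 \sqrt{-1 - 5}\right) = 62950 \left(7 + \left(\sqrt{-6}\right)^{2} - 2 \sqrt{-6}\right) = 62950 \left(7 + \left(i \sqrt{6}\right)^{2} - 2 i \sqrt{6}\right) = 62950 \left(7 - 6 - 2 i \sqrt{6}\right) = 62950 \left(1 - 2 i \sqrt{6}\right) = 62950 - 125900 i \sqrt{6}$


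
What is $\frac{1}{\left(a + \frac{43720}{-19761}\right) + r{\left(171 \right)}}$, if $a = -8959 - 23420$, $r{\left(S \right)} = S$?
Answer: $- \frac{19761}{636506008} \approx -3.1046 \cdot 10^{-5}$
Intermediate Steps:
$a = -32379$
$\frac{1}{\left(a + \frac{43720}{-19761}\right) + r{\left(171 \right)}} = \frac{1}{\left(-32379 + \frac{43720}{-19761}\right) + 171} = \frac{1}{\left(-32379 + 43720 \left(- \frac{1}{19761}\right)\right) + 171} = \frac{1}{\left(-32379 - \frac{43720}{19761}\right) + 171} = \frac{1}{- \frac{639885139}{19761} + 171} = \frac{1}{- \frac{636506008}{19761}} = - \frac{19761}{636506008}$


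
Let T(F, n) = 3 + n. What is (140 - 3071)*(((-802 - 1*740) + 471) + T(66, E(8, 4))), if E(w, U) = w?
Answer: 3106860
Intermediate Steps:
(140 - 3071)*(((-802 - 1*740) + 471) + T(66, E(8, 4))) = (140 - 3071)*(((-802 - 1*740) + 471) + (3 + 8)) = -2931*(((-802 - 740) + 471) + 11) = -2931*((-1542 + 471) + 11) = -2931*(-1071 + 11) = -2931*(-1060) = 3106860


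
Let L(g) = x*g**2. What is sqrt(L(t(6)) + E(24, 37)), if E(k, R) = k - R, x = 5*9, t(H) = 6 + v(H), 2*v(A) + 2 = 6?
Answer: sqrt(2867) ≈ 53.544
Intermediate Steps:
v(A) = 2 (v(A) = -1 + (1/2)*6 = -1 + 3 = 2)
t(H) = 8 (t(H) = 6 + 2 = 8)
x = 45
L(g) = 45*g**2
sqrt(L(t(6)) + E(24, 37)) = sqrt(45*8**2 + (24 - 1*37)) = sqrt(45*64 + (24 - 37)) = sqrt(2880 - 13) = sqrt(2867)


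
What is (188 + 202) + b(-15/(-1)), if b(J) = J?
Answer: 405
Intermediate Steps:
(188 + 202) + b(-15/(-1)) = (188 + 202) - 15/(-1) = 390 - 15*(-1) = 390 + 15 = 405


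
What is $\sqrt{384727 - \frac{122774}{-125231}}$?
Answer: $\frac{\sqrt{6033613263778241}}{125231} \approx 620.26$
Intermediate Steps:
$\sqrt{384727 - \frac{122774}{-125231}} = \sqrt{384727 - - \frac{122774}{125231}} = \sqrt{384727 + \frac{122774}{125231}} = \sqrt{\frac{48179869711}{125231}} = \frac{\sqrt{6033613263778241}}{125231}$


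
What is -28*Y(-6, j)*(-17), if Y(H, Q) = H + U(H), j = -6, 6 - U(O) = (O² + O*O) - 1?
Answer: -33796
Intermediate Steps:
U(O) = 7 - 2*O² (U(O) = 6 - ((O² + O*O) - 1) = 6 - ((O² + O²) - 1) = 6 - (2*O² - 1) = 6 - (-1 + 2*O²) = 6 + (1 - 2*O²) = 7 - 2*O²)
Y(H, Q) = 7 + H - 2*H² (Y(H, Q) = H + (7 - 2*H²) = 7 + H - 2*H²)
-28*Y(-6, j)*(-17) = -28*(7 - 6 - 2*(-6)²)*(-17) = -28*(7 - 6 - 2*36)*(-17) = -28*(7 - 6 - 72)*(-17) = -28*(-71)*(-17) = 1988*(-17) = -33796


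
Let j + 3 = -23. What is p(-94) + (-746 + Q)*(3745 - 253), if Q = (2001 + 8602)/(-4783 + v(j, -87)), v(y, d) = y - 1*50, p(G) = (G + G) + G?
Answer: -12696246402/4859 ≈ -2.6129e+6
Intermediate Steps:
j = -26 (j = -3 - 23 = -26)
p(G) = 3*G (p(G) = 2*G + G = 3*G)
v(y, d) = -50 + y (v(y, d) = y - 50 = -50 + y)
Q = -10603/4859 (Q = (2001 + 8602)/(-4783 + (-50 - 26)) = 10603/(-4783 - 76) = 10603/(-4859) = 10603*(-1/4859) = -10603/4859 ≈ -2.1821)
p(-94) + (-746 + Q)*(3745 - 253) = 3*(-94) + (-746 - 10603/4859)*(3745 - 253) = -282 - 3635417/4859*3492 = -282 - 12694876164/4859 = -12696246402/4859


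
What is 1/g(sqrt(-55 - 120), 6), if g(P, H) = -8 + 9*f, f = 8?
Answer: 1/64 ≈ 0.015625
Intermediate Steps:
g(P, H) = 64 (g(P, H) = -8 + 9*8 = -8 + 72 = 64)
1/g(sqrt(-55 - 120), 6) = 1/64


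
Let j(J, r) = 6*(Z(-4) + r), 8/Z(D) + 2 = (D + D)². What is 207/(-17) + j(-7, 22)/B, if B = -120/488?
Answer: -1454849/2635 ≈ -552.13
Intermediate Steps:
B = -15/61 (B = -120*1/488 = -15/61 ≈ -0.24590)
Z(D) = 8/(-2 + 4*D²) (Z(D) = 8/(-2 + (D + D)²) = 8/(-2 + (2*D)²) = 8/(-2 + 4*D²))
j(J, r) = 24/31 + 6*r (j(J, r) = 6*(4/(-1 + 2*(-4)²) + r) = 6*(4/(-1 + 2*16) + r) = 6*(4/(-1 + 32) + r) = 6*(4/31 + r) = 24/31 + 6*r)
207/(-17) + j(-7, 22)/B = 207/(-17) + (24/31 + 6*22)/(-15/61) = 207*(-1/17) + (24/31 + 132)*(-61/15) = -207/17 + (4116/31)*(-61/15) = -207/17 - 83692/155 = -1454849/2635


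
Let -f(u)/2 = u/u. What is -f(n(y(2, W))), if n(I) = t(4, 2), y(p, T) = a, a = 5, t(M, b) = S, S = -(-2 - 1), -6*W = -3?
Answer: 2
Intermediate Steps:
W = ½ (W = -⅙*(-3) = ½ ≈ 0.50000)
S = 3 (S = -1*(-3) = 3)
t(M, b) = 3
y(p, T) = 5
n(I) = 3
f(u) = -2 (f(u) = -2*u/u = -2*1 = -2)
-f(n(y(2, W))) = -1*(-2) = 2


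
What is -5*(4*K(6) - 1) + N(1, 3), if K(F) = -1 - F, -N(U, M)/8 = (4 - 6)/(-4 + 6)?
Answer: 153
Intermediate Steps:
N(U, M) = 8 (N(U, M) = -8*(4 - 6)/(-4 + 6) = -(-16)/2 = -8*(-1) = 8)
-5*(4*K(6) - 1) + N(1, 3) = -5*(4*(-1 - 1*6) - 1) + 8 = -5*(4*(-1 - 6) - 1) + 8 = -5*(4*(-7) - 1) + 8 = -5*(-28 - 1) + 8 = -5*(-29) + 8 = 145 + 8 = 153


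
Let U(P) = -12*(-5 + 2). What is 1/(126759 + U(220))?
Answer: 1/126795 ≈ 7.8867e-6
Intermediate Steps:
U(P) = 36 (U(P) = -12*(-3) = 36)
1/(126759 + U(220)) = 1/(126759 + 36) = 1/126795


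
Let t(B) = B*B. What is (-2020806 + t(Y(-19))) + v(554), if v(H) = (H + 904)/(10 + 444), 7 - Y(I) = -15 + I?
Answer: -458340646/227 ≈ -2.0191e+6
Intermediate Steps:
Y(I) = 22 - I (Y(I) = 7 - (-15 + I) = 7 + (15 - I) = 22 - I)
v(H) = 452/227 + H/454 (v(H) = (904 + H)/454 = (904 + H)*(1/454) = 452/227 + H/454)
t(B) = B²
(-2020806 + t(Y(-19))) + v(554) = (-2020806 + (22 - 1*(-19))²) + (452/227 + (1/454)*554) = (-2020806 + (22 + 19)²) + (452/227 + 277/227) = (-2020806 + 41²) + 729/227 = (-2020806 + 1681) + 729/227 = -2019125 + 729/227 = -458340646/227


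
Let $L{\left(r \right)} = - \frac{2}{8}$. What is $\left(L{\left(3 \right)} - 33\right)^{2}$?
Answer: $\frac{17689}{16} \approx 1105.6$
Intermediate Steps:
$L{\left(r \right)} = - \frac{1}{4}$ ($L{\left(r \right)} = \left(-2\right) \frac{1}{8} = - \frac{1}{4}$)
$\left(L{\left(3 \right)} - 33\right)^{2} = \left(- \frac{1}{4} - 33\right)^{2} = \left(- \frac{133}{4}\right)^{2} = \frac{17689}{16}$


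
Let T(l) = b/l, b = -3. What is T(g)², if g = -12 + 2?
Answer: 9/100 ≈ 0.090000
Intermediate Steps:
g = -10
T(l) = -3/l
T(g)² = (-3/(-10))² = (-3*(-⅒))² = (3/10)² = 9/100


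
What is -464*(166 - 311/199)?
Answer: -15183472/199 ≈ -76299.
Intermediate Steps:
-464*(166 - 311/199) = -464*32723/199 = -15183472/199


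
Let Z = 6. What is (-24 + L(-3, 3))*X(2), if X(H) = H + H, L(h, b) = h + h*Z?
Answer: -180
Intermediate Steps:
L(h, b) = 7*h (L(h, b) = h + h*6 = h + 6*h = 7*h)
X(H) = 2*H
(-24 + L(-3, 3))*X(2) = (-24 + 7*(-3))*(2*2) = (-24 - 21)*4 = -45*4 = -180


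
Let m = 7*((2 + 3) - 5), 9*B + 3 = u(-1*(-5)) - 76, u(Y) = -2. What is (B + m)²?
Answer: 81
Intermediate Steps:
B = -9 (B = -⅓ + (-2 - 76)/9 = -⅓ + (⅑)*(-78) = -⅓ - 26/3 = -9)
m = 0 (m = 7*(5 - 5) = 7*0 = 0)
(B + m)² = (-9 + 0)² = (-9)² = 81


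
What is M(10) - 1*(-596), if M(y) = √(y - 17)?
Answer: 596 + I*√7 ≈ 596.0 + 2.6458*I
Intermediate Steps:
M(y) = √(-17 + y)
M(10) - 1*(-596) = √(-17 + 10) - 1*(-596) = √(-7) + 596 = I*√7 + 596 = 596 + I*√7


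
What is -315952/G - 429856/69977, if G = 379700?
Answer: -2438496004/349608775 ≈ -6.9749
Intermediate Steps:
-315952/G - 429856/69977 = -315952/379700 - 429856/69977 = -315952*1/379700 - 429856*1/69977 = -78988/94925 - 22624/3683 = -2438496004/349608775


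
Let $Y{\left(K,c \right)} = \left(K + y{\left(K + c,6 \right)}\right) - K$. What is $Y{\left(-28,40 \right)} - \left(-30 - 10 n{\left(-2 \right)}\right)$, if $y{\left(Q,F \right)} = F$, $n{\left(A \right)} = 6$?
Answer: $96$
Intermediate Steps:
$Y{\left(K,c \right)} = 6$ ($Y{\left(K,c \right)} = \left(K + 6\right) - K = \left(6 + K\right) - K = 6$)
$Y{\left(-28,40 \right)} - \left(-30 - 10 n{\left(-2 \right)}\right) = 6 - \left(-30 - 60\right) = 6 - -90 = 6 + 90 = 96$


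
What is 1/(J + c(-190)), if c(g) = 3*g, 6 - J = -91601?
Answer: 1/91037 ≈ 1.0985e-5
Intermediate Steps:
J = 91607 (J = 6 - 1*(-91601) = 6 + 91601 = 91607)
1/(J + c(-190)) = 1/(91607 + 3*(-190)) = 1/(91607 - 570) = 1/91037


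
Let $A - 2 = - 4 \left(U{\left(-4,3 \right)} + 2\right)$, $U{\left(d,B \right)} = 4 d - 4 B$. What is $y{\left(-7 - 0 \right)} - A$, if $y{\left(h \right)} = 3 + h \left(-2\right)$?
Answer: $-89$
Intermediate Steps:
$y{\left(h \right)} = 3 - 2 h$
$U{\left(d,B \right)} = - 4 B + 4 d$
$A = 106$ ($A = 2 - 4 \left(\left(\left(-4\right) 3 + 4 \left(-4\right)\right) + 2\right) = 2 - 4 \left(\left(-12 - 16\right) + 2\right) = 2 - 4 \left(-28 + 2\right) = 2 - -104 = 2 + 104 = 106$)
$y{\left(-7 - 0 \right)} - A = \left(3 - 2 \left(-7 - 0\right)\right) - 106 = \left(3 - 2 \left(-7 + 0\right)\right) - 106 = \left(3 - -14\right) - 106 = \left(3 + 14\right) - 106 = 17 - 106 = -89$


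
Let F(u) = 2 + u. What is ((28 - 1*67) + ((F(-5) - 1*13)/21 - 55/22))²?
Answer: 3150625/1764 ≈ 1786.1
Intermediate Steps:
((28 - 1*67) + ((F(-5) - 1*13)/21 - 55/22))² = ((28 - 1*67) + (((2 - 5) - 1*13)/21 - 55/22))² = ((28 - 67) + ((-3 - 13)*(1/21) - 55*1/22))² = (-39 + (-16*1/21 - 5/2))² = (-39 + (-16/21 - 5/2))² = (-39 - 137/42)² = (-1775/42)² = 3150625/1764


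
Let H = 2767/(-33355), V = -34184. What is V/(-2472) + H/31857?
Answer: 1513482406384/109446794205 ≈ 13.828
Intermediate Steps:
H = -2767/33355 (H = 2767*(-1/33355) = -2767/33355 ≈ -0.082956)
V/(-2472) + H/31857 = -34184/(-2472) - 2767/33355/31857 = -34184*(-1/2472) - 2767/33355*1/31857 = 4273/309 - 2767/1062590235 = 1513482406384/109446794205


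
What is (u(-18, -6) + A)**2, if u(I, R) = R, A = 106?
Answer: 10000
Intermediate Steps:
(u(-18, -6) + A)**2 = (-6 + 106)**2 = 100**2 = 10000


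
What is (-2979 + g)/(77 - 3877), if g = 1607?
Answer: 343/950 ≈ 0.36105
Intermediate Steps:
(-2979 + g)/(77 - 3877) = (-2979 + 1607)/(77 - 3877) = -1372/(-3800) = -1372*(-1/3800) = 343/950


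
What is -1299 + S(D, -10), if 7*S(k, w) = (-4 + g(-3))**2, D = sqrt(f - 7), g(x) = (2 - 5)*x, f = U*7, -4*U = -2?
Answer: -9068/7 ≈ -1295.4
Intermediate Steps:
U = 1/2 (U = -1/4*(-2) = 1/2 ≈ 0.50000)
f = 7/2 (f = (1/2)*7 = 7/2 ≈ 3.5000)
g(x) = -3*x
D = I*sqrt(14)/2 (D = sqrt(7/2 - 7) = sqrt(-7/2) = I*sqrt(14)/2 ≈ 1.8708*I)
S(k, w) = 25/7 (S(k, w) = (-4 - 3*(-3))**2/7 = (-4 + 9)**2/7 = (1/7)*5**2 = (1/7)*25 = 25/7)
-1299 + S(D, -10) = -1299 + 25/7 = -9068/7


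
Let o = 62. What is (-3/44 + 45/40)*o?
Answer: 2883/44 ≈ 65.523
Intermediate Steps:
(-3/44 + 45/40)*o = (-3/44 + 45/40)*62 = (-3*1/44 + 45*(1/40))*62 = (-3/44 + 9/8)*62 = (93/88)*62 = 2883/44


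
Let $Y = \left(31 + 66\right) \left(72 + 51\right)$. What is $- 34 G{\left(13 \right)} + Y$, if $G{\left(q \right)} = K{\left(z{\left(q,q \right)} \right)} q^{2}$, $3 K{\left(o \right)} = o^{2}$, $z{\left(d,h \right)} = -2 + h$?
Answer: $- \frac{659473}{3} \approx -2.1982 \cdot 10^{5}$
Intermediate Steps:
$K{\left(o \right)} = \frac{o^{2}}{3}$
$G{\left(q \right)} = \frac{q^{2} \left(-2 + q\right)^{2}}{3}$ ($G{\left(q \right)} = \frac{\left(-2 + q\right)^{2}}{3} q^{2} = \frac{q^{2} \left(-2 + q\right)^{2}}{3}$)
$Y = 11931$ ($Y = 97 \cdot 123 = 11931$)
$- 34 G{\left(13 \right)} + Y = - 34 \frac{13^{2} \left(-2 + 13\right)^{2}}{3} + 11931 = - 34 \cdot \frac{1}{3} \cdot 169 \cdot 11^{2} + 11931 = - 34 \cdot \frac{1}{3} \cdot 169 \cdot 121 + 11931 = \left(-34\right) \frac{20449}{3} + 11931 = - \frac{695266}{3} + 11931 = - \frac{659473}{3}$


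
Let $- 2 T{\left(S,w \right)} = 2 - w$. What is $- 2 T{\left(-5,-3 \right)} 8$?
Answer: $40$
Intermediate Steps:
$T{\left(S,w \right)} = -1 + \frac{w}{2}$ ($T{\left(S,w \right)} = - \frac{2 - w}{2} = -1 + \frac{w}{2}$)
$- 2 T{\left(-5,-3 \right)} 8 = - 2 \left(-1 + \frac{1}{2} \left(-3\right)\right) 8 = - 2 \left(-1 - \frac{3}{2}\right) 8 = \left(-2\right) \left(- \frac{5}{2}\right) 8 = 5 \cdot 8 = 40$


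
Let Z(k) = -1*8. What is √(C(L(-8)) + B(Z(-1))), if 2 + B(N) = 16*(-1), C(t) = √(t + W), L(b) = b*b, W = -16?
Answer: √(-18 + 4*√3) ≈ 3.3274*I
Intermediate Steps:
L(b) = b²
C(t) = √(-16 + t) (C(t) = √(t - 16) = √(-16 + t))
Z(k) = -8
B(N) = -18 (B(N) = -2 + 16*(-1) = -2 - 16 = -18)
√(C(L(-8)) + B(Z(-1))) = √(√(-16 + (-8)²) - 18) = √(√(-16 + 64) - 18) = √(√48 - 18) = √(4*√3 - 18) = √(-18 + 4*√3)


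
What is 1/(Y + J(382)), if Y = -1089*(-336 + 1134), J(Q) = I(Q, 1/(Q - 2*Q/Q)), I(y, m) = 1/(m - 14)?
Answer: -5319/4622328398 ≈ -1.1507e-6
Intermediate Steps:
I(y, m) = 1/(-14 + m)
J(Q) = 1/(-14 + 1/(-2 + Q)) (J(Q) = 1/(-14 + 1/(Q - 2*Q/Q)) = 1/(-14 + 1/(Q - 2*1)) = 1/(-14 + 1/(Q - 2)) = 1/(-14 + 1/(-2 + Q)))
Y = -869022 (Y = -1089*798 = -869022)
1/(Y + J(382)) = 1/(-869022 + (2 - 1*382)/(-29 + 14*382)) = 1/(-869022 + (2 - 382)/(-29 + 5348)) = 1/(-869022 - 380/5319) = 1/(-4622328398/5319) = -5319/4622328398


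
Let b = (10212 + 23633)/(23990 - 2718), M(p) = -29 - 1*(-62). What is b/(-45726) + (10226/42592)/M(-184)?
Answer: 51557764681/7120529356776 ≈ 0.0072407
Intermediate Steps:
M(p) = 33 (M(p) = -29 + 62 = 33)
b = 33845/21272 ≈ 1.5911
b/(-45726) + (10226/42592)/M(-184) = (33845/21272)/(-45726) + (10226/42592)/33 = (33845/21272)*(-1/45726) + (10226*(1/42592))*(1/33) = -33845/972683472 + (5113/21296)*(1/33) = -33845/972683472 + 5113/702768 = 51557764681/7120529356776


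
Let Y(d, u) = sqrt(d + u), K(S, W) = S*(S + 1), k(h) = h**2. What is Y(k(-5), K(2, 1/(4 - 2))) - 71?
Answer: -71 + sqrt(31) ≈ -65.432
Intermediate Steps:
K(S, W) = S*(1 + S)
Y(k(-5), K(2, 1/(4 - 2))) - 71 = sqrt((-5)**2 + 2*(1 + 2)) - 71 = sqrt(25 + 2*3) - 71 = sqrt(25 + 6) - 71 = sqrt(31) - 71 = -71 + sqrt(31)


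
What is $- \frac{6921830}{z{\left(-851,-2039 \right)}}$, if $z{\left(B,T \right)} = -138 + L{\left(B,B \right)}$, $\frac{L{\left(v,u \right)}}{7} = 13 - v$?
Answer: $- \frac{692183}{591} \approx -1171.2$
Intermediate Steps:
$L{\left(v,u \right)} = 91 - 7 v$ ($L{\left(v,u \right)} = 7 \left(13 - v\right) = 91 - 7 v$)
$z{\left(B,T \right)} = -47 - 7 B$ ($z{\left(B,T \right)} = -138 - \left(-91 + 7 B\right) = -47 - 7 B$)
$- \frac{6921830}{z{\left(-851,-2039 \right)}} = - \frac{6921830}{-47 - -5957} = - \frac{6921830}{-47 + 5957} = - \frac{6921830}{5910} = \left(-6921830\right) \frac{1}{5910} = - \frac{692183}{591}$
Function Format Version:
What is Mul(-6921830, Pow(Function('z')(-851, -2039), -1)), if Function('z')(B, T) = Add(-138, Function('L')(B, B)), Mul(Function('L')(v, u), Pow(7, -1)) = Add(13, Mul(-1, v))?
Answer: Rational(-692183, 591) ≈ -1171.2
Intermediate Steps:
Function('L')(v, u) = Add(91, Mul(-7, v)) (Function('L')(v, u) = Mul(7, Add(13, Mul(-1, v))) = Add(91, Mul(-7, v)))
Function('z')(B, T) = Add(-47, Mul(-7, B)) (Function('z')(B, T) = Add(-138, Add(91, Mul(-7, B))) = Add(-47, Mul(-7, B)))
Mul(-6921830, Pow(Function('z')(-851, -2039), -1)) = Mul(-6921830, Pow(Add(-47, Mul(-7, -851)), -1)) = Mul(-6921830, Pow(Add(-47, 5957), -1)) = Mul(-6921830, Pow(5910, -1)) = Mul(-6921830, Rational(1, 5910)) = Rational(-692183, 591)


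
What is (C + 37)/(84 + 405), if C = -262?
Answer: -75/163 ≈ -0.46012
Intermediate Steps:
(C + 37)/(84 + 405) = (-262 + 37)/(84 + 405) = -225/489 = -225*1/489 = -75/163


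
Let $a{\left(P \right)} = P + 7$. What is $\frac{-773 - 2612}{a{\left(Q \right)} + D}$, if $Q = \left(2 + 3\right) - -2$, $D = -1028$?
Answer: $\frac{3385}{1014} \approx 3.3383$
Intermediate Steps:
$Q = 7$ ($Q = 5 + 2 = 7$)
$a{\left(P \right)} = 7 + P$
$\frac{-773 - 2612}{a{\left(Q \right)} + D} = \frac{-773 - 2612}{\left(7 + 7\right) - 1028} = - \frac{3385}{14 - 1028} = - \frac{3385}{-1014} = \left(-3385\right) \left(- \frac{1}{1014}\right) = \frac{3385}{1014}$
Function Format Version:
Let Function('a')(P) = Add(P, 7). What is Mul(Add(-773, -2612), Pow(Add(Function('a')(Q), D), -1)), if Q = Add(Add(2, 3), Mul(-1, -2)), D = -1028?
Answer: Rational(3385, 1014) ≈ 3.3383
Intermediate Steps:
Q = 7 (Q = Add(5, 2) = 7)
Function('a')(P) = Add(7, P)
Mul(Add(-773, -2612), Pow(Add(Function('a')(Q), D), -1)) = Mul(Add(-773, -2612), Pow(Add(Add(7, 7), -1028), -1)) = Mul(-3385, Pow(Add(14, -1028), -1)) = Mul(-3385, Pow(-1014, -1)) = Mul(-3385, Rational(-1, 1014)) = Rational(3385, 1014)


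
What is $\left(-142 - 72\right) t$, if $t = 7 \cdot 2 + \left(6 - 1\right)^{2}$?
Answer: $-8346$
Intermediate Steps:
$t = 39$ ($t = 14 + 5^{2} = 14 + 25 = 39$)
$\left(-142 - 72\right) t = \left(-142 - 72\right) 39 = \left(-214\right) 39 = -8346$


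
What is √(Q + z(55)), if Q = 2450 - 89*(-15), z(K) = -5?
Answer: 6*√105 ≈ 61.482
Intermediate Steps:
Q = 3785 (Q = 2450 + 1335 = 3785)
√(Q + z(55)) = √(3785 - 5) = √3780 = 6*√105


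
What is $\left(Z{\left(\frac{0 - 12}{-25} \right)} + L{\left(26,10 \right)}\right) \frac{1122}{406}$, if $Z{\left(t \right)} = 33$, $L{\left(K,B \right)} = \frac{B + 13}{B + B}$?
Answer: $\frac{383163}{4060} \approx 94.375$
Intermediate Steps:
$L{\left(K,B \right)} = \frac{13 + B}{2 B}$
$\left(Z{\left(\frac{0 - 12}{-25} \right)} + L{\left(26,10 \right)}\right) \frac{1122}{406} = \left(33 + \frac{13 + 10}{2 \cdot 10}\right) \frac{1122}{406} = \left(33 + \frac{1}{2} \cdot \frac{1}{10} \cdot 23\right) 1122 \cdot \frac{1}{406} = \left(33 + \frac{23}{20}\right) \frac{561}{203} = \frac{683}{20} \cdot \frac{561}{203} = \frac{383163}{4060}$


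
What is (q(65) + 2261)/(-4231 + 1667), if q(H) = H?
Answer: -1163/1282 ≈ -0.90718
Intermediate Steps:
(q(65) + 2261)/(-4231 + 1667) = (65 + 2261)/(-4231 + 1667) = 2326/(-2564) = 2326*(-1/2564) = -1163/1282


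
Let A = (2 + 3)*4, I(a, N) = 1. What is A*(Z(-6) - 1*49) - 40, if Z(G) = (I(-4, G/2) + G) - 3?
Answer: -1180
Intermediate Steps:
Z(G) = -2 + G (Z(G) = (1 + G) - 3 = -2 + G)
A = 20 (A = 5*4 = 20)
A*(Z(-6) - 1*49) - 40 = 20*((-2 - 6) - 1*49) - 40 = 20*(-8 - 49) - 40 = 20*(-57) - 40 = -1140 - 40 = -1180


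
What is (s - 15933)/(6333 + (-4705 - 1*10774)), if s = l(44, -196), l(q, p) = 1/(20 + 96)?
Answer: 1848227/1060936 ≈ 1.7421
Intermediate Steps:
l(q, p) = 1/116
s = 1/116 ≈ 0.0086207
(s - 15933)/(6333 + (-4705 - 1*10774)) = (1/116 - 15933)/(6333 + (-4705 - 1*10774)) = -1848227/(116*(6333 + (-4705 - 10774))) = -1848227/(116*(6333 - 15479)) = -1848227/116/(-9146) = -1848227/116*(-1/9146) = 1848227/1060936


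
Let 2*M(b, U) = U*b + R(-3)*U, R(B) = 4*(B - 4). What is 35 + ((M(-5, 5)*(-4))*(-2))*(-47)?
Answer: 31055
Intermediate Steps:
R(B) = -16 + 4*B (R(B) = 4*(-4 + B) = -16 + 4*B)
M(b, U) = -14*U + U*b/2 (M(b, U) = (U*b + (-16 + 4*(-3))*U)/2 = (U*b + (-16 - 12)*U)/2 = (U*b - 28*U)/2 = (-28*U + U*b)/2 = -14*U + U*b/2)
35 + ((M(-5, 5)*(-4))*(-2))*(-47) = 35 + ((((½)*5*(-28 - 5))*(-4))*(-2))*(-47) = 35 + ((((½)*5*(-33))*(-4))*(-2))*(-47) = 35 + (-165/2*(-4)*(-2))*(-47) = 35 + (330*(-2))*(-47) = 35 - 660*(-47) = 35 + 31020 = 31055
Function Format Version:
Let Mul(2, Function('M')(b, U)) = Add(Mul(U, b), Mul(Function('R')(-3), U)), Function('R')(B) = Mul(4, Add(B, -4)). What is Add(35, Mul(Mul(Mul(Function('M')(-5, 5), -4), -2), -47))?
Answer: 31055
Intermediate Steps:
Function('R')(B) = Add(-16, Mul(4, B)) (Function('R')(B) = Mul(4, Add(-4, B)) = Add(-16, Mul(4, B)))
Function('M')(b, U) = Add(Mul(-14, U), Mul(Rational(1, 2), U, b)) (Function('M')(b, U) = Mul(Rational(1, 2), Add(Mul(U, b), Mul(Add(-16, Mul(4, -3)), U))) = Mul(Rational(1, 2), Add(Mul(U, b), Mul(Add(-16, -12), U))) = Mul(Rational(1, 2), Add(Mul(U, b), Mul(-28, U))) = Mul(Rational(1, 2), Add(Mul(-28, U), Mul(U, b))) = Add(Mul(-14, U), Mul(Rational(1, 2), U, b)))
Add(35, Mul(Mul(Mul(Function('M')(-5, 5), -4), -2), -47)) = Add(35, Mul(Mul(Mul(Mul(Rational(1, 2), 5, Add(-28, -5)), -4), -2), -47)) = Add(35, Mul(Mul(Mul(Mul(Rational(1, 2), 5, -33), -4), -2), -47)) = Add(35, Mul(Mul(Mul(Rational(-165, 2), -4), -2), -47)) = Add(35, Mul(Mul(330, -2), -47)) = Add(35, Mul(-660, -47)) = Add(35, 31020) = 31055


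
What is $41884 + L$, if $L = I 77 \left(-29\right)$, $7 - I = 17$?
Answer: $64214$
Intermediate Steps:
$I = -10$ ($I = 7 - 17 = -10$)
$L = 22330$ ($L = \left(-10\right) 77 \left(-29\right) = \left(-770\right) \left(-29\right) = 22330$)
$41884 + L = 41884 + 22330 = 64214$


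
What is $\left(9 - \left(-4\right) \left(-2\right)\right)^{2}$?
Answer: $1$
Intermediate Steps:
$\left(9 - \left(-4\right) \left(-2\right)\right)^{2} = \left(9 - 8\right)^{2} = 1^{2} = 1$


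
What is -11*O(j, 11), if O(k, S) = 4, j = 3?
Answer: -44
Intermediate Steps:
-11*O(j, 11) = -11*4 = -44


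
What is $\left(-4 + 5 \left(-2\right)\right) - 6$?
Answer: $-20$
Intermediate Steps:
$\left(-4 + 5 \left(-2\right)\right) - 6 = \left(-4 - 10\right) - 6 = -14 - 6 = -20$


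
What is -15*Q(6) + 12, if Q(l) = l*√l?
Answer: 12 - 90*√6 ≈ -208.45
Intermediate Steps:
Q(l) = l^(3/2)
-15*Q(6) + 12 = -90*√6 + 12 = 12 - 90*√6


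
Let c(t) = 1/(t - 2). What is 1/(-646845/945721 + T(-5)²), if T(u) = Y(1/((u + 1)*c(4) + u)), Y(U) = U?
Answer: -6620047/4392812 ≈ -1.5070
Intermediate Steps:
c(t) = 1/(-2 + t)
T(u) = 1/(½ + 3*u/2) (T(u) = 1/((u + 1)/(-2 + 4) + u) = 1/((1 + u)/2 + u) = 1/((1 + u)*(½) + u) = 1/((½ + u/2) + u) = 1/(½ + 3*u/2))
1/(-646845/945721 + T(-5)²) = 1/(-646845/945721 + (2/(1 + 3*(-5)))²) = 1/(-646845*1/945721 + (2/(1 - 15))²) = 1/(-646845/945721 + (2/(-14))²) = 1/(-646845/945721 + (2*(-1/14))²) = 1/(-646845/945721 + (-⅐)²) = 1/(-646845/945721 + 1/49) = 1/(-4392812/6620047) = -6620047/4392812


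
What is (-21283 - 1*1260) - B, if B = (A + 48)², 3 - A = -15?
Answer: -26899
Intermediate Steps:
A = 18 (A = 3 - 1*(-15) = 3 + 15 = 18)
B = 4356 (B = (18 + 48)² = 66² = 4356)
(-21283 - 1*1260) - B = (-21283 - 1*1260) - 1*4356 = (-21283 - 1260) - 4356 = -22543 - 4356 = -26899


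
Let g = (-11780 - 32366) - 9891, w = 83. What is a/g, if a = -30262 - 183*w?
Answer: 45451/54037 ≈ 0.84111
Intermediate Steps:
a = -45451 (a = -30262 - 183*83 = -30262 - 15189 = -45451)
g = -54037 (g = -44146 - 9891 = -54037)
a/g = -45451/(-54037) = -45451*(-1/54037) = 45451/54037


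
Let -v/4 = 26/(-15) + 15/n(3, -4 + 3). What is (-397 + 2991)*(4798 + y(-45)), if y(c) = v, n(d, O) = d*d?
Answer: 186700556/15 ≈ 1.2447e+7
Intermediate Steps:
n(d, O) = d²
v = 4/15 (v = -4*(26/(-15) + 15/(3²)) = -4*(26*(-1/15) + 15/9) = -4*(-26/15 + 15*(⅑)) = -4*(-26/15 + 5/3) = -4*(-1/15) = 4/15 ≈ 0.26667)
y(c) = 4/15
(-397 + 2991)*(4798 + y(-45)) = (-397 + 2991)*(4798 + 4/15) = 2594*(71974/15) = 186700556/15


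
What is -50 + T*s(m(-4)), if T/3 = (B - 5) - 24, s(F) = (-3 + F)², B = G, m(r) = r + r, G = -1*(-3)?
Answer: -9488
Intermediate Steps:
G = 3
m(r) = 2*r
B = 3
T = -78 (T = 3*((3 - 5) - 24) = 3*(-2 - 24) = 3*(-26) = -78)
-50 + T*s(m(-4)) = -50 - 78*(-3 + 2*(-4))² = -50 - 78*(-3 - 8)² = -50 - 78*(-11)² = -50 - 78*121 = -50 - 9438 = -9488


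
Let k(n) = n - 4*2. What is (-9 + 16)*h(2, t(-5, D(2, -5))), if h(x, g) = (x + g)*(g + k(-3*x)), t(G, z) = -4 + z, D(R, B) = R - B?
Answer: -385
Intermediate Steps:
k(n) = -8 + n (k(n) = n - 8 = -8 + n)
h(x, g) = (g + x)*(-8 + g - 3*x) (h(x, g) = (x + g)*(g + (-8 - 3*x)) = (g + x)*(-8 + g - 3*x))
(-9 + 16)*h(2, t(-5, D(2, -5))) = (-9 + 16)*((-4 + (2 - 1*(-5)))**2 + (-4 + (2 - 1*(-5)))*2 - (-4 + (2 - 1*(-5)))*(8 + 3*2) - 1*2*(8 + 3*2)) = 7*((-4 + (2 + 5))**2 + (-4 + (2 + 5))*2 - (-4 + (2 + 5))*(8 + 6) - 1*2*(8 + 6)) = 7*((-4 + 7)**2 + (-4 + 7)*2 - 1*(-4 + 7)*14 - 1*2*14) = 7*(3**2 + 3*2 - 1*3*14 - 28) = 7*(9 + 6 - 42 - 28) = 7*(-55) = -385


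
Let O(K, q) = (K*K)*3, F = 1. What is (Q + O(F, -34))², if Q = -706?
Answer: 494209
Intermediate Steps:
O(K, q) = 3*K² (O(K, q) = K²*3 = 3*K²)
(Q + O(F, -34))² = (-706 + 3*1²)² = (-706 + 3*1)² = (-706 + 3)² = (-703)² = 494209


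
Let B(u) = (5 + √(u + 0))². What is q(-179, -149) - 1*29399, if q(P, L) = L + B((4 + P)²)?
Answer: 2852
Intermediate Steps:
B(u) = (5 + √u)²
q(P, L) = L + (5 + √((4 + P)²))²
q(-179, -149) - 1*29399 = (-149 + (5 + √((4 - 179)²))²) - 1*29399 = (-149 + (5 + √((-175)²))²) - 29399 = (-149 + (5 + √30625)²) - 29399 = (-149 + (5 + 175)²) - 29399 = (-149 + 180²) - 29399 = (-149 + 32400) - 29399 = 32251 - 29399 = 2852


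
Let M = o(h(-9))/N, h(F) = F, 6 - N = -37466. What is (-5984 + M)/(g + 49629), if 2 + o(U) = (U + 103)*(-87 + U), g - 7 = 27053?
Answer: -37373579/478948368 ≈ -0.078033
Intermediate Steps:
N = 37472 (N = 6 - 1*(-37466) = 6 + 37466 = 37472)
g = 27060 (g = 7 + 27053 = 27060)
o(U) = -2 + (-87 + U)*(103 + U) (o(U) = -2 + (U + 103)*(-87 + U) = -2 + (103 + U)*(-87 + U) = -2 + (-87 + U)*(103 + U))
M = -4513/18736 (M = (-8963 + (-9)² + 16*(-9))/37472 = (-8963 + 81 - 144)*(1/37472) = -9026*1/37472 = -4513/18736 ≈ -0.24087)
(-5984 + M)/(g + 49629) = (-5984 - 4513/18736)/(27060 + 49629) = -112120737/18736/76689 = -112120737/18736*1/76689 = -37373579/478948368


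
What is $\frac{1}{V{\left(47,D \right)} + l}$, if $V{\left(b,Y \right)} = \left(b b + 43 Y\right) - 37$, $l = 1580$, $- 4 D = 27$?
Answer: $\frac{4}{13847} \approx 0.00028887$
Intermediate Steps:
$D = - \frac{27}{4}$ ($D = \left(- \frac{1}{4}\right) 27 = - \frac{27}{4} \approx -6.75$)
$V{\left(b,Y \right)} = -37 + b^{2} + 43 Y$ ($V{\left(b,Y \right)} = \left(b^{2} + 43 Y\right) - 37 = -37 + b^{2} + 43 Y$)
$\frac{1}{V{\left(47,D \right)} + l} = \frac{1}{\left(-37 + 47^{2} + 43 \left(- \frac{27}{4}\right)\right) + 1580} = \frac{1}{\left(-37 + 2209 - \frac{1161}{4}\right) + 1580} = \frac{1}{\frac{7527}{4} + 1580} = \frac{1}{\frac{13847}{4}} = \frac{4}{13847}$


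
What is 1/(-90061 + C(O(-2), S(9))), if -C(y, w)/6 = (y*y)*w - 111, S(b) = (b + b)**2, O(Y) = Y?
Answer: -1/97171 ≈ -1.0291e-5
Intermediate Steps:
S(b) = 4*b**2 (S(b) = (2*b)**2 = 4*b**2)
C(y, w) = 666 - 6*w*y**2 (C(y, w) = -6*((y*y)*w - 111) = -6*(y**2*w - 111) = -6*(w*y**2 - 111) = -6*(-111 + w*y**2) = 666 - 6*w*y**2)
1/(-90061 + C(O(-2), S(9))) = 1/(-90061 + (666 - 6*4*9**2*(-2)**2)) = 1/(-90061 + (666 - 6*4*81*4)) = 1/(-90061 + (666 - 6*324*4)) = 1/(-90061 + (666 - 7776)) = 1/(-90061 - 7110) = 1/(-97171) = -1/97171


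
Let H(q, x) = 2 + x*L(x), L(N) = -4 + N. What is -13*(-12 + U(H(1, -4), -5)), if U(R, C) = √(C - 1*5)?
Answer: 156 - 13*I*√10 ≈ 156.0 - 41.11*I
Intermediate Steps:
H(q, x) = 2 + x*(-4 + x)
U(R, C) = √(-5 + C) (U(R, C) = √(C - 5) = √(-5 + C))
-13*(-12 + U(H(1, -4), -5)) = -13*(-12 + √(-5 - 5)) = -13*(-12 + √(-10)) = -13*(-12 + I*√10) = 156 - 13*I*√10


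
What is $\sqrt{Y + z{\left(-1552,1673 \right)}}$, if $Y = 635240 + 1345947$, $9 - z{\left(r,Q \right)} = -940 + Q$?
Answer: $\sqrt{1980463} \approx 1407.3$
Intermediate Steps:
$z{\left(r,Q \right)} = 949 - Q$ ($z{\left(r,Q \right)} = 9 - \left(-940 + Q\right) = 949 - Q$)
$Y = 1981187$
$\sqrt{Y + z{\left(-1552,1673 \right)}} = \sqrt{1981187 + \left(949 - 1673\right)} = \sqrt{1981187 - 724} = \sqrt{1980463}$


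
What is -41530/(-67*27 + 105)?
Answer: 20765/852 ≈ 24.372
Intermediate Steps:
-41530/(-67*27 + 105) = -41530/(-1809 + 105) = -41530/(-1704) = -41530*(-1/1704) = 20765/852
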